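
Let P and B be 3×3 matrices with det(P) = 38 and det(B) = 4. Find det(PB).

det(PB) = det(P)·det(B) = (38)·(4) = 152

det(PB) = 152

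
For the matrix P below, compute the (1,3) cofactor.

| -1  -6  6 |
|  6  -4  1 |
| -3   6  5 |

24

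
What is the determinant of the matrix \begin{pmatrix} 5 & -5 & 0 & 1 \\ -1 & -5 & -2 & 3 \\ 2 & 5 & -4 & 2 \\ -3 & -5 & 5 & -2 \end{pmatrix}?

The determinant is 150.

Expand along row 1 (it has 1 zero):
  + (5) · M_11   where M_11 = det([-5 -2 3; 5 -4 2; -5 5 -2]) = 25
  − (-5) · M_12   where M_12 = det([-1 -2 3; 2 -4 2; -3 5 -2]) = 0
  − (1) · M_14   where M_14 = det([-1 -5 -2; 2 5 -4; -3 -5 5]) = -25
det = (+1)·(5)·(25) + (-1)·(-5)·(0) + (-1)·(1)·(-25) = 150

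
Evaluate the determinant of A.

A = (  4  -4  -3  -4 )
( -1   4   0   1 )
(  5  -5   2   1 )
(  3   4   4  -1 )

Expand along row 2 (it has 1 zero):
  − (-1) · M_21   where M_21 = det([-4 -3 -4; -5 2 1; 4 4 -1]) = 139
  + (4) · M_22   where M_22 = det([4 -3 -4; 5 2 1; 3 4 -1]) = -104
  + (1) · M_24   where M_24 = det([4 -4 -3; 5 -5 2; 3 4 4]) = -161
det = (-1)·(-1)·(139) + (+1)·(4)·(-104) + (+1)·(1)·(-161) = -438

|A| = -438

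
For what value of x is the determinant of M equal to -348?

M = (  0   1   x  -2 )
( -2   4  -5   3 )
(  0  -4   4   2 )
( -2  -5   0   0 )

Expanding along the column containing x, det(M) is linear in x: det(M) = (-60)·x + (-108).
Set (-60)·x + (-108) = -348  ⇒  (-60)·x = -240  ⇒  x = 4.

x = 4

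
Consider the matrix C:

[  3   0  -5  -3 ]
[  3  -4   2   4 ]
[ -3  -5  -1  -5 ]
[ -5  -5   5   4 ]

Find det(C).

The determinant is 703.

Expand along row 1 (it has 1 zero):
  + (3) · M_11   where M_11 = det([-4 2 4; -5 -1 -5; -5 5 4]) = -114
  + (-5) · M_13   where M_13 = det([3 -4 4; -3 -5 -5; -5 -5 4]) = -323
  − (-3) · M_14   where M_14 = det([3 -4 2; -3 -5 -1; -5 -5 5]) = -190
det = (+1)·(3)·(-114) + (+1)·(-5)·(-323) + (-1)·(-3)·(-190) = 703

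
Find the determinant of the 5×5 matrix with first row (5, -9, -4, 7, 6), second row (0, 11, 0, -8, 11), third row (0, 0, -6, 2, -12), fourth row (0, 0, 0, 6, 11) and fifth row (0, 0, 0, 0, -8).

15840

The matrix is upper triangular, so the determinant is the product of the diagonal entries:
det = (5) · (11) · (-6) · (6) · (-8) = 15840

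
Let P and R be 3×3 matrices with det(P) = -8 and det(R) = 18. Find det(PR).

-144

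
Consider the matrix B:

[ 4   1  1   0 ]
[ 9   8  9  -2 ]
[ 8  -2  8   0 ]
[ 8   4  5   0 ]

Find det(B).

|B| = 192

Expand along column 4 (it has 3 zeros):
  + (-2) · M_24   where M_24 = det([4 1 1; 8 -2 8; 8 4 5]) = -96
det = (+1)·(-2)·(-96) = 192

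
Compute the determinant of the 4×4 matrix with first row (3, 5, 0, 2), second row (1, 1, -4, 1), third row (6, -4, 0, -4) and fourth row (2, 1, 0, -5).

840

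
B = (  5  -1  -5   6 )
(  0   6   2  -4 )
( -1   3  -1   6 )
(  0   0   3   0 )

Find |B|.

|B| = -816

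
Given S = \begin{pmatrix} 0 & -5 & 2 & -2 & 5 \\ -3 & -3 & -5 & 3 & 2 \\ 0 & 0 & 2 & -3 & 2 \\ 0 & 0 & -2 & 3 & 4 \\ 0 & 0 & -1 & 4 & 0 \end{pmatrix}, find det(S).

S is block upper-triangular with a 2×2 block and a 3×3 block on the diagonal, so its determinant equals the product of the determinants of the diagonal blocks.
det of the 2×2 block = -15
det of the 3×3 block = -30
det = (-15)·(-30) = 450

det(S) = 450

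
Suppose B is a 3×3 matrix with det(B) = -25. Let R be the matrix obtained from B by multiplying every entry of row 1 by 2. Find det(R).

Scaling one row by 2 multiplies the determinant by 2.
det(R) = (2)·(-25) = -50

-50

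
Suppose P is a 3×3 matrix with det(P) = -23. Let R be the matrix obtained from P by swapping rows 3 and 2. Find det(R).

Swapping two rows multiplies the determinant by −1.
det(R) = (-1)·(-23) = 23

|R| = 23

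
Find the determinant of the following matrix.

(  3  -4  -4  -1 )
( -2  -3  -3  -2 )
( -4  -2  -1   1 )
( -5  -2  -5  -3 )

Expand along row 1:
  + (3) · M_11   where M_11 = det([-3 -3 -2; -2 -1 1; -2 -5 -3]) = -16
  − (-4) · M_12   where M_12 = det([-2 -3 -2; -4 -1 1; -5 -5 -3]) = 5
  + (-4) · M_13   where M_13 = det([-2 -3 -2; -4 -2 1; -5 -2 -3]) = 39
  − (-1) · M_14   where M_14 = det([-2 -3 -3; -4 -2 -1; -5 -2 -5]) = 35
det = (+1)·(3)·(-16) + (-1)·(-4)·(5) + (+1)·(-4)·(39) + (-1)·(-1)·(35) = -149

The determinant is -149.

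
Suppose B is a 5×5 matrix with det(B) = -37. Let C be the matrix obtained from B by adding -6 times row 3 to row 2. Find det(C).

Adding a multiple of one row to another leaves the determinant unchanged.
det(C) = (1)·(-37) = -37

-37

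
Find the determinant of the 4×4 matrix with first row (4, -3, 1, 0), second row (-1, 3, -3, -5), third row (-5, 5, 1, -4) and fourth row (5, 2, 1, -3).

407

Expand along row 1 (it has 1 zero):
  + (4) · M_11   where M_11 = det([3 -3 -5; 5 1 -4; 2 1 -3]) = -33
  − (-3) · M_12   where M_12 = det([-1 -3 -5; -5 1 -4; 5 1 -3]) = 154
  + (1) · M_13   where M_13 = det([-1 3 -5; -5 5 -4; 5 2 -3]) = 77
det = (+1)·(4)·(-33) + (-1)·(-3)·(154) + (+1)·(1)·(77) = 407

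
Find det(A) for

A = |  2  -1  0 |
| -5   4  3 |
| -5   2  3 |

Expand along row 1:
  + 2 · |4 3; 2 3| = 2·(12 − 6) = 12
  − (-1) · |-5 3; -5 3| = −(-1)·(-15 − (-15)) = 0
Sum: (12) + (0) = 12

12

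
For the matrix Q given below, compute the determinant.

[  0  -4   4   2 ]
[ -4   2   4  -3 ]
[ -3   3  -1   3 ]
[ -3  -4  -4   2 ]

det(Q) = -1140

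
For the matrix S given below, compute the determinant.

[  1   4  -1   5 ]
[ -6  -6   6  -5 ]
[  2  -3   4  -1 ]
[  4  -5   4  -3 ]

50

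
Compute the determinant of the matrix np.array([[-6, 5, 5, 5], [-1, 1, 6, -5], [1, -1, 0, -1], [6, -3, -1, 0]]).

-102

Expand along row 3 (it has 1 zero):
  + (1) · M_31   where M_31 = det([5 5 5; 1 6 -5; -3 -1 0]) = 135
  − (-1) · M_32   where M_32 = det([-6 5 5; -1 6 -5; 6 -1 0]) = -295
  − (-1) · M_34   where M_34 = det([-6 5 5; -1 1 6; 6 -3 -1]) = 58
det = (+1)·(1)·(135) + (-1)·(-1)·(-295) + (-1)·(-1)·(58) = -102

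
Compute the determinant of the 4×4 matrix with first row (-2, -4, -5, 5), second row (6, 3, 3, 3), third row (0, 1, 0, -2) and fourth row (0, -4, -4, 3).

Expand along row 3 (it has 2 zeros):
  − (1) · M_32   where M_32 = det([-2 -5 5; 6 3 3; 0 -4 3]) = -72
  − (-2) · M_34   where M_34 = det([-2 -4 -5; 6 3 3; 0 -4 -4]) = 24
det = (-1)·(1)·(-72) + (-1)·(-2)·(24) = 120

120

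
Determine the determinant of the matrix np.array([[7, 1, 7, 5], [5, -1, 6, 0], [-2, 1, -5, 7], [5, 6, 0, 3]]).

Expand along row 2 (it has 1 zero):
  − (5) · M_21   where M_21 = det([1 7 5; 1 -5 7; 6 0 3]) = 408
  + (-1) · M_22   where M_22 = det([7 7 5; -2 -5 7; 5 0 3]) = 307
  − (6) · M_23   where M_23 = det([7 1 5; -2 1 7; 5 6 3]) = -317
det = (-1)·(5)·(408) + (+1)·(-1)·(307) + (-1)·(6)·(-317) = -445

-445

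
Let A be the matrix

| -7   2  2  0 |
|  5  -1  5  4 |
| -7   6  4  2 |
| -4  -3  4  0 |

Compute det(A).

|A| = -162

Expand along column 4 (it has 2 zeros):
  + (4) · M_24   where M_24 = det([-7 2 2; -7 6 4; -4 -3 4]) = -138
  − (2) · M_34   where M_34 = det([-7 2 2; 5 -1 5; -4 -3 4]) = -195
det = (+1)·(4)·(-138) + (-1)·(2)·(-195) = -162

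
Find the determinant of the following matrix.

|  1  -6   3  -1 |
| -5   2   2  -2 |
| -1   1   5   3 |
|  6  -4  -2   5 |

-469

Expand along row 1:
  + (1) · M_11   where M_11 = det([2 2 -2; 1 5 3; -4 -2 5]) = -8
  − (-6) · M_12   where M_12 = det([-5 2 -2; -1 5 3; 6 -2 5]) = -53
  + (3) · M_13   where M_13 = det([-5 2 -2; -1 1 3; 6 -4 5]) = -35
  − (-1) · M_14   where M_14 = det([-5 2 2; -1 1 5; 6 -4 -2]) = -38
det = (+1)·(1)·(-8) + (-1)·(-6)·(-53) + (+1)·(3)·(-35) + (-1)·(-1)·(-38) = -469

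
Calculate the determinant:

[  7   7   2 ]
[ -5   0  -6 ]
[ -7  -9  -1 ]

Expand along row 2:
  − (-5) · |7 2; -9 -1| = −(-5)·(-7 − (-18)) = 55
  − (-6) · |7 7; -7 -9| = −(-6)·(-63 − (-49)) = -84
Sum: (55) + (-84) = -29

The determinant is -29.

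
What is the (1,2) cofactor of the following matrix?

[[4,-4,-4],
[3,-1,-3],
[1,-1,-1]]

Delete row 1 and column 2; the remaining 2×2 submatrix is [3 -3; 1 -1].
Its determinant is 3·(-1) − (-3)·1 = 0.
The cofactor carries sign (−1)^(1+2) = −1, so C_{1,2} = −(0) = 0.

0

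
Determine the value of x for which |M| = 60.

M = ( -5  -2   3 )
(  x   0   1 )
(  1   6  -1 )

x = 2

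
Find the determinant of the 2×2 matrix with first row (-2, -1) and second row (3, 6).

-9

det = (-2)·6 − (-1)·3 = -12 − (-3) = -9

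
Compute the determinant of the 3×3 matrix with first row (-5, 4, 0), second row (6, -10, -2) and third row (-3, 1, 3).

92

Expand along column 3:
  − (-2) · |-5 4; -3 1| = −(-2)·(-5 − (-12)) = 14
  + 3 · |-5 4; 6 -10| = 3·(50 − 24) = 78
Sum: (14) + (78) = 92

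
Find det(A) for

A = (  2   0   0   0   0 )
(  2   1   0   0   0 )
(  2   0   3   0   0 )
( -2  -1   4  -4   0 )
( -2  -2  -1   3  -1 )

24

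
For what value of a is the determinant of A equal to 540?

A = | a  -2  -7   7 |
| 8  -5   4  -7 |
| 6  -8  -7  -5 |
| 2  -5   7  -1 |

-6

Expanding along the column containing a, det(A) is linear in a: det(A) = (495)·a + (3510).
Set (495)·a + (3510) = 540  ⇒  (495)·a = -2970  ⇒  a = -6.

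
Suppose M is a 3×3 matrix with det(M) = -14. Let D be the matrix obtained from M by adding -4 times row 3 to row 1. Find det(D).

-14

Adding a multiple of one row to another leaves the determinant unchanged.
det(D) = (1)·(-14) = -14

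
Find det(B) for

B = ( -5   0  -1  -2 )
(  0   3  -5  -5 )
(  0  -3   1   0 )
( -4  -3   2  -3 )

-219

Expand along row 3 (it has 2 zeros):
  − (-3) · M_32   where M_32 = det([-5 -1 -2; 0 -5 -5; -4 2 -3]) = -105
  + (1) · M_33   where M_33 = det([-5 0 -2; 0 3 -5; -4 -3 -3]) = 96
det = (-1)·(-3)·(-105) + (+1)·(1)·(96) = -219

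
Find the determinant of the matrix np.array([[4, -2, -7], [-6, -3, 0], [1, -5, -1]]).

Expand along row 2:
  − (-6) · |-2 -7; -5 -1| = −(-6)·(2 − 35) = -198
  + (-3) · |4 -7; 1 -1| = (-3)·(-4 − (-7)) = -9
Sum: (-198) + (-9) = -207

-207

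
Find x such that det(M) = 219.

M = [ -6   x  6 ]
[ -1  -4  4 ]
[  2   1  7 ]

x = -1

Expanding along the column containing x, det(M) is linear in x: det(M) = (15)·x + (234).
Set (15)·x + (234) = 219  ⇒  (15)·x = -15  ⇒  x = -1.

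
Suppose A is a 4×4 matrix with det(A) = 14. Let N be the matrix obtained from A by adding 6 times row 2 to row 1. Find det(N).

Adding a multiple of one row to another leaves the determinant unchanged.
det(N) = (1)·(14) = 14

14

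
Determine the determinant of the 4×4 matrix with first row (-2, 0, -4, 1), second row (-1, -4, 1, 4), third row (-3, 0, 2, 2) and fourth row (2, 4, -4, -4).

Expand along column 2 (it has 2 zeros):
  + (-4) · M_22   where M_22 = det([-2 -4 1; -3 2 2; 2 -4 -4]) = 40
  + (4) · M_42   where M_42 = det([-2 -4 1; -1 1 4; -3 2 2]) = 53
det = (+1)·(-4)·(40) + (+1)·(4)·(53) = 52

52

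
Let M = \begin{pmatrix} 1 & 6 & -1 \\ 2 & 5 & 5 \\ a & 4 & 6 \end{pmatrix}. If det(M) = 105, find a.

Expanding along the column containing a, det(M) is linear in a: det(M) = (35)·a + (-70).
Set (35)·a + (-70) = 105  ⇒  (35)·a = 175  ⇒  a = 5.

a = 5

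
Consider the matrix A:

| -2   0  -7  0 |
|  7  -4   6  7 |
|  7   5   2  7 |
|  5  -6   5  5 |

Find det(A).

Expand along row 1 (it has 2 zeros):
  + (-2) · M_11   where M_11 = det([-4 6 7; 5 2 7; -6 5 5]) = -43
  + (-7) · M_13   where M_13 = det([7 -4 7; 7 5 7; 5 -6 5]) = 0
det = (+1)·(-2)·(-43) + (+1)·(-7)·(0) = 86

The determinant is 86.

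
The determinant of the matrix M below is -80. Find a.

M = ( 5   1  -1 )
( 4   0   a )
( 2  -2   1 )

-7

Expanding along the row containing a, det(M) is linear in a: det(M) = (12)·a + (4).
Set (12)·a + (4) = -80  ⇒  (12)·a = -84  ⇒  a = -7.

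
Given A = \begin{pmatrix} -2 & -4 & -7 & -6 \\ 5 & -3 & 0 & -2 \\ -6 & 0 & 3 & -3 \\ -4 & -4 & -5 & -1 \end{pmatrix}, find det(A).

Expand along row 2 (it has 1 zero):
  − (5) · M_21   where M_21 = det([-4 -7 -6; 0 3 -3; -4 -5 -1]) = -84
  + (-3) · M_22   where M_22 = det([-2 -7 -6; -6 3 -3; -4 -5 -1]) = -258
  + (-2) · M_24   where M_24 = det([-2 -4 -7; -6 0 3; -4 -4 -5]) = -24
det = (-1)·(5)·(-84) + (+1)·(-3)·(-258) + (+1)·(-2)·(-24) = 1242

1242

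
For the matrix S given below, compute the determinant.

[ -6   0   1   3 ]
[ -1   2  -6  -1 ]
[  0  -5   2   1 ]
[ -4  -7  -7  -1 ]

-363

Expand along row 1 (it has 1 zero):
  + (-6) · M_11   where M_11 = det([2 -6 -1; -5 2 1; -7 -7 -1]) = 33
  + (1) · M_13   where M_13 = det([-1 2 -1; 0 -5 1; -4 -7 -1]) = 0
  − (3) · M_14   where M_14 = det([-1 2 -6; 0 -5 2; -4 -7 -7]) = 55
det = (+1)·(-6)·(33) + (+1)·(1)·(0) + (-1)·(3)·(55) = -363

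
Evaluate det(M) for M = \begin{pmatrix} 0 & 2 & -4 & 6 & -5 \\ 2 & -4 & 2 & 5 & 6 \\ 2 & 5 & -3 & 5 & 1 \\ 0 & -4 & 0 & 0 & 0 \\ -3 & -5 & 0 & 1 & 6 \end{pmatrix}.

Expand along row 4 (it has 4 zeros):
  + (-4) · M_42   where M_42 = det([0 -4 6 -5; 2 2 5 6; 2 -3 5 1; -3 0 1 6]) = -805
det = (+1)·(-4)·(-805) = 3220

|M| = 3220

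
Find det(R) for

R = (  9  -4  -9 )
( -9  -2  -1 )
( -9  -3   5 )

Expand along column 1:
  + 9 · |-2 -1; -3 5| = 9·(-10 − 3) = -117
  − (-9) · |-4 -9; -3 5| = −(-9)·(-20 − 27) = -423
  + (-9) · |-4 -9; -2 -1| = (-9)·(4 − 18) = 126
Sum: (-117) + (-423) + (126) = -414

-414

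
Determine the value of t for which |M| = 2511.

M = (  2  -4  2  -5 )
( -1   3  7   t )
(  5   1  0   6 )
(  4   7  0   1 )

Expanding along the row containing t, det(M) is linear in t: det(M) = (62)·t + (2387).
Set (62)·t + (2387) = 2511  ⇒  (62)·t = 124  ⇒  t = 2.

t = 2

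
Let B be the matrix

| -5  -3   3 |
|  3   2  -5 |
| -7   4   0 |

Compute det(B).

-127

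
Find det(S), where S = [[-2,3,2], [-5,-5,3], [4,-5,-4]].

det(S) = -4

Expand along row 1:
  + (-2) · |-5 3; -5 -4| = (-2)·(20 − (-15)) = -70
  − 3 · |-5 3; 4 -4| = −3·(20 − 12) = -24
  + 2 · |-5 -5; 4 -5| = 2·(25 − (-20)) = 90
Sum: (-70) + (-24) + (90) = -4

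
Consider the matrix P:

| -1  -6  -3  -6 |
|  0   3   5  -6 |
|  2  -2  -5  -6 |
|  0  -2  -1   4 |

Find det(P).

|P| = -322

Expand along column 1 (it has 2 zeros):
  + (-1) · M_11   where M_11 = det([3 5 -6; -2 -5 -6; -2 -1 4]) = 70
  + (2) · M_31   where M_31 = det([-6 -3 -6; 3 5 -6; -2 -1 4]) = -126
det = (+1)·(-1)·(70) + (+1)·(2)·(-126) = -322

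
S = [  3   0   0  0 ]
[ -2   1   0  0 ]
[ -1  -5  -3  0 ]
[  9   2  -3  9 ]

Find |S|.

-81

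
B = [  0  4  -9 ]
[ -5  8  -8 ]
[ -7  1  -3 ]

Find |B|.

Expand along row 1:
  − 4 · |-5 -8; -7 -3| = −4·(15 − 56) = 164
  + (-9) · |-5 8; -7 1| = (-9)·(-5 − (-56)) = -459
Sum: (164) + (-459) = -295

|B| = -295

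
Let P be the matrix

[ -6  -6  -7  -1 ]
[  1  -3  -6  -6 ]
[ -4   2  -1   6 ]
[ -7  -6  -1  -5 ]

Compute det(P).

Expand along row 1:
  + (-6) · M_11   where M_11 = det([-3 -6 -6; 2 -1 6; -6 -1 -5]) = 171
  − (-6) · M_12   where M_12 = det([1 -6 -6; -4 -1 6; -7 -1 -5]) = 401
  + (-7) · M_13   where M_13 = det([1 -3 -6; -4 2 6; -7 -6 -5]) = -16
  − (-1) · M_14   where M_14 = det([1 -3 -6; -4 2 -1; -7 -6 -1]) = -245
det = (+1)·(-6)·(171) + (-1)·(-6)·(401) + (+1)·(-7)·(-16) + (-1)·(-1)·(-245) = 1247

1247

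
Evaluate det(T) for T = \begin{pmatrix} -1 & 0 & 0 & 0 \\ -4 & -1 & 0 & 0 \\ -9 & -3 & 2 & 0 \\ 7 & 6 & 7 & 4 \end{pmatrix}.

8

T is lower triangular, so det(T) is the product of the diagonal entries:
det = (-1) · (-1) · (2) · (4) = 8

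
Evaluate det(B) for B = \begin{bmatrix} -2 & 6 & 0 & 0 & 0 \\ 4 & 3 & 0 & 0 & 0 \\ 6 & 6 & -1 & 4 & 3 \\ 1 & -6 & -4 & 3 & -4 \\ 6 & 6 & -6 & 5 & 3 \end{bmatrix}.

B is block lower-triangular with a 2×2 block and a 3×3 block on the diagonal, so its determinant equals the product of the determinants of the diagonal blocks.
det of the 2×2 block = -30
det of the 3×3 block = 109
det = (-30)·(109) = -3270

det(B) = -3270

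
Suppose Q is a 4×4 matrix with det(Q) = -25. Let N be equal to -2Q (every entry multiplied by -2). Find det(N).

det(N) = -400

For a 4×4 matrix, det(-2Q) = (-2)^4·det(Q) = 16·det(Q).
det(N) = (16)·(-25) = -400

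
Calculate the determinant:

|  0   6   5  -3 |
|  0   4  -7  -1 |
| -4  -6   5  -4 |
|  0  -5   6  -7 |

Expand along column 1 (it has 3 zeros):
  + (-4) · M_31   where M_31 = det([6 5 -3; 4 -7 -1; -5 6 -7]) = 528
det = (+1)·(-4)·(528) = -2112

The determinant is -2112.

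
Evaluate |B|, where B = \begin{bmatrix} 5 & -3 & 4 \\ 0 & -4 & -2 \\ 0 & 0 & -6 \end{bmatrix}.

120

B is upper triangular, so det(B) is the product of the diagonal entries:
det = (5) · (-4) · (-6) = 120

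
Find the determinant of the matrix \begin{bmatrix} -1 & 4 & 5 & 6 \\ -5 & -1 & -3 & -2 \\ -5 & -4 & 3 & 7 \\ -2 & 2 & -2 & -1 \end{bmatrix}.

330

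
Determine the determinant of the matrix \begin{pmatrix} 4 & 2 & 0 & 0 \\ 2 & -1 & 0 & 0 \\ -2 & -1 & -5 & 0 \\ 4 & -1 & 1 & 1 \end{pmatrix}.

The matrix is block lower-triangular with a 2×2 block and a 2×2 block on the diagonal, so its determinant equals the product of the determinants of the diagonal blocks.
det of the 2×2 block = -8
det of the 2×2 block = -5
det = (-8)·(-5) = 40

40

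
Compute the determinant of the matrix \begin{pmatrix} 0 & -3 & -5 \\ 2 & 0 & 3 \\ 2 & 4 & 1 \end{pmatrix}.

-52

Expand along row 1:
  − (-3) · |2 3; 2 1| = −(-3)·(2 − 6) = -12
  + (-5) · |2 0; 2 4| = (-5)·(8 − 0) = -40
Sum: (-12) + (-40) = -52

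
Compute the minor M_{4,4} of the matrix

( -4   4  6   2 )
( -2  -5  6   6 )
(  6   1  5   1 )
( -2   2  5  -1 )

Delete row 4 and column 4; the remaining 3×3 submatrix is [-4 4 6; -2 -5 6; 6 1 5].
Its determinant is 476.

476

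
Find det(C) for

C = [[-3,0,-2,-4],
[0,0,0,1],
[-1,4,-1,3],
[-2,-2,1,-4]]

det(C) = -26

Expand along row 2 (it has 3 zeros):
  + (1) · M_24   where M_24 = det([-3 0 -2; -1 4 -1; -2 -2 1]) = -26
det = (+1)·(1)·(-26) = -26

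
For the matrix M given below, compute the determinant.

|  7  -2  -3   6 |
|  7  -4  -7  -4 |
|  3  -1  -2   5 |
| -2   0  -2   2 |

Expand along row 4 (it has 1 zero):
  − (-2) · M_41   where M_41 = det([-2 -3 6; -4 -7 -4; -1 -2 5]) = 20
  − (-2) · M_43   where M_43 = det([7 -2 6; 7 -4 -4; 3 -1 5]) = -44
  + (2) · M_44   where M_44 = det([7 -2 -3; 7 -4 -7; 3 -1 -2]) = 6
det = (-1)·(-2)·(20) + (-1)·(-2)·(-44) + (+1)·(2)·(6) = -36

det(M) = -36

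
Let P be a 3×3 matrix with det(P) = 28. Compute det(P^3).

det(P^3) = (det P)^3 = (28)^3 = 21952

21952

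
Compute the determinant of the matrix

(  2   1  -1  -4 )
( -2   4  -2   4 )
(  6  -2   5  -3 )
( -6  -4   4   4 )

The determinant is -436.

Expand along row 1:
  + (2) · M_11   where M_11 = det([4 -2 4; -2 5 -3; -4 4 4]) = 136
  − (1) · M_12   where M_12 = det([-2 -2 4; 6 5 -3; -6 4 4]) = 164
  + (-1) · M_13   where M_13 = det([-2 4 4; 6 -2 -3; -6 -4 4]) = -128
  − (-4) · M_14   where M_14 = det([-2 4 -2; 6 -2 5; -6 -4 4]) = -168
det = (+1)·(2)·(136) + (-1)·(1)·(164) + (+1)·(-1)·(-128) + (-1)·(-4)·(-168) = -436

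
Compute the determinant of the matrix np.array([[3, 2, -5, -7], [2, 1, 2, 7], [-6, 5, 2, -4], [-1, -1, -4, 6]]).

-2179

Expand along row 1:
  + (3) · M_11   where M_11 = det([1 2 7; 5 2 -4; -1 -4 6]) = -182
  − (2) · M_12   where M_12 = det([2 2 7; -6 2 -4; -1 -4 6]) = 254
  + (-5) · M_13   where M_13 = det([2 1 7; -6 5 -4; -1 -1 6]) = 169
  − (-7) · M_14   where M_14 = det([2 1 2; -6 5 2; -1 -1 -4]) = -40
det = (+1)·(3)·(-182) + (-1)·(2)·(254) + (+1)·(-5)·(169) + (-1)·(-7)·(-40) = -2179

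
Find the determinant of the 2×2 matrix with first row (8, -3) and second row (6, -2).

det = 8·(-2) − (-3)·6 = -16 − (-18) = 2

2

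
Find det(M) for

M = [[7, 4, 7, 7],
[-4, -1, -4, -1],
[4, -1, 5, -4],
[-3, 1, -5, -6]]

Expand along row 1:
  + (7) · M_11   where M_11 = det([-1 -4 -1; -1 5 -4; 1 -5 -6]) = 90
  − (4) · M_12   where M_12 = det([-4 -4 -1; 4 5 -4; -3 -5 -6]) = 61
  + (7) · M_13   where M_13 = det([-4 -1 -1; 4 -1 -4; -3 1 -6]) = -77
  − (7) · M_14   where M_14 = det([-4 -1 -4; 4 -1 5; -3 1 -5]) = -9
det = (+1)·(7)·(90) + (-1)·(4)·(61) + (+1)·(7)·(-77) + (-1)·(7)·(-9) = -90

|M| = -90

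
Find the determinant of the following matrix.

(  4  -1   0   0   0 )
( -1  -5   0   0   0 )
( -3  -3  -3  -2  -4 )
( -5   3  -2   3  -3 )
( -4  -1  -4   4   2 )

2142

The matrix is block lower-triangular with a 2×2 block and a 3×3 block on the diagonal, so its determinant equals the product of the determinants of the diagonal blocks.
det of the 2×2 block = -21
det of the 3×3 block = -102
det = (-21)·(-102) = 2142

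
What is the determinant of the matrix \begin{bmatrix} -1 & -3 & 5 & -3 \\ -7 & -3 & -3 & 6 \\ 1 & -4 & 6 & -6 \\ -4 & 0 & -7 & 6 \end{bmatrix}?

Expand along row 4 (it has 1 zero):
  − (-4) · M_41   where M_41 = det([-3 5 -3; -3 -3 6; -4 6 -6]) = -66
  − (-7) · M_43   where M_43 = det([-1 -3 -3; -7 -3 6; 1 -4 -6]) = -27
  + (6) · M_44   where M_44 = det([-1 -3 5; -7 -3 -3; 1 -4 6]) = 68
det = (-1)·(-4)·(-66) + (-1)·(-7)·(-27) + (+1)·(6)·(68) = -45

-45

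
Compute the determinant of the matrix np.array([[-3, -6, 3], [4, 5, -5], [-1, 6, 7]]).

30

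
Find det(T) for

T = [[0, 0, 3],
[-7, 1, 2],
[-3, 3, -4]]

|T| = -54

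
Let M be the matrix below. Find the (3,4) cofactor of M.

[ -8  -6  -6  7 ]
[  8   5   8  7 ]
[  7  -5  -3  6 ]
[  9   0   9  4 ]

Delete row 3 and column 4; the remaining 3×3 submatrix is [-8 -6 -6; 8 5 8; 9 0 9].
Its determinant is -90.
The cofactor carries sign (−1)^(3+4) = −1, so C_{3,4} = −(-90) = 90.

90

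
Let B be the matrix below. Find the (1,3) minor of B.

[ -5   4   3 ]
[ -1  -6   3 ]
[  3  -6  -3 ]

Delete row 1 and column 3; the remaining 2×2 submatrix is [-1 -6; 3 -6].
Its determinant is (-1)·(-6) − (-6)·3 = 24.

The minor is 24.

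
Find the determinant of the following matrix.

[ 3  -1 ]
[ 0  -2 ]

det = 3·(-2) − (-1)·0 = -6 − 0 = -6

-6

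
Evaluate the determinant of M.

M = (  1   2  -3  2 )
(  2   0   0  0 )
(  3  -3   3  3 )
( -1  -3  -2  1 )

-132

Expand along row 2 (it has 3 zeros):
  − (2) · M_21   where M_21 = det([2 -3 2; -3 3 3; -3 -2 1]) = 66
det = (-1)·(2)·(66) = -132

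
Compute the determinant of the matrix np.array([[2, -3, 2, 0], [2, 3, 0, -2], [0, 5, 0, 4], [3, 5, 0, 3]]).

Expand along column 3 (it has 3 zeros):
  + (2) · M_13   where M_13 = det([2 3 -2; 0 5 4; 3 5 3]) = 56
det = (+1)·(2)·(56) = 112

112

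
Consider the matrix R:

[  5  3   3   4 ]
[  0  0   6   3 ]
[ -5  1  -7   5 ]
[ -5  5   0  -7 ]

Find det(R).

Expand along row 2 (it has 2 zeros):
  − (6) · M_23   where M_23 = det([5 3 4; -5 1 5; -5 5 -7]) = -420
  + (3) · M_24   where M_24 = det([5 3 3; -5 1 -7; -5 5 0]) = 220
det = (-1)·(6)·(-420) + (+1)·(3)·(220) = 3180

3180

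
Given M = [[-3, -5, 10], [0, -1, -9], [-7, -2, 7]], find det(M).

-310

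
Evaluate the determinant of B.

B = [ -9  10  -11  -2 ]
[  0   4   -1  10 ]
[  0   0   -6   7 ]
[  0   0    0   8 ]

1728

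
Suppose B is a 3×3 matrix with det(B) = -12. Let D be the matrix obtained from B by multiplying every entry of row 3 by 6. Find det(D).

The determinant is -72.

Scaling one row by 6 multiplies the determinant by 6.
det(D) = (6)·(-12) = -72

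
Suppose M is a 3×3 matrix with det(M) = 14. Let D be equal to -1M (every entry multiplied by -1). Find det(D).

For a 3×3 matrix, det(-1M) = (-1)^3·det(M) = -1·det(M).
det(D) = (-1)·(14) = -14

|D| = -14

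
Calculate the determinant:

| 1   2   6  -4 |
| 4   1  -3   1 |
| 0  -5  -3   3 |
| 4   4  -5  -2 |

Expand along row 3 (it has 1 zero):
  − (-5) · M_32   where M_32 = det([1 6 -4; 4 -3 1; 4 -5 -2]) = 115
  + (-3) · M_33   where M_33 = det([1 2 -4; 4 1 1; 4 4 -2]) = -30
  − (3) · M_34   where M_34 = det([1 2 6; 4 1 -3; 4 4 -5]) = 95
det = (-1)·(-5)·(115) + (+1)·(-3)·(-30) + (-1)·(3)·(95) = 380

380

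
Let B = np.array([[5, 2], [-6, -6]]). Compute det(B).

-18

det(B) = 5·(-6) − 2·(-6) = -30 − (-12) = -18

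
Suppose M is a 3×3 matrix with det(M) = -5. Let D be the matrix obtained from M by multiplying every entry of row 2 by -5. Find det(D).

25

Scaling one row by -5 multiplies the determinant by -5.
det(D) = (-5)·(-5) = 25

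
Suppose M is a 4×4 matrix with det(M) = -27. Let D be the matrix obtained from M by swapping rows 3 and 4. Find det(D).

|D| = 27

Swapping two rows multiplies the determinant by −1.
det(D) = (-1)·(-27) = 27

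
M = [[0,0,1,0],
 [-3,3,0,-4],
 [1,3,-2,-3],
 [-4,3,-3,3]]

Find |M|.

Expand along row 1 (it has 3 zeros):
  + (1) · M_13   where M_13 = det([-3 3 -4; 1 3 -3; -4 3 3]) = -87
det = (+1)·(1)·(-87) = -87

-87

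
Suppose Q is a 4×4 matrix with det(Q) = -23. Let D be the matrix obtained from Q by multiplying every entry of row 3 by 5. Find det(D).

The determinant is -115.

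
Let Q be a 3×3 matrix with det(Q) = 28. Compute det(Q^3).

21952

det(Q^3) = (det Q)^3 = (28)^3 = 21952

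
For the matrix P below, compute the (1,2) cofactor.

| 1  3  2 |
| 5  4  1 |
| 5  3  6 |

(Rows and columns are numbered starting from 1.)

Delete row 1 and column 2; the remaining 2×2 submatrix is [5 1; 5 6].
Its determinant is 5·6 − 1·5 = 25.
The cofactor carries sign (−1)^(1+2) = −1, so C_{1,2} = −(25) = -25.

-25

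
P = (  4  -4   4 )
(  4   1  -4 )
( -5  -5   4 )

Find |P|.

Expand along column 1:
  + 4 · |1 -4; -5 4| = 4·(4 − 20) = -64
  − 4 · |-4 4; -5 4| = −4·(-16 − (-20)) = -16
  + (-5) · |-4 4; 1 -4| = (-5)·(16 − 4) = -60
Sum: (-64) + (-16) + (-60) = -140

|P| = -140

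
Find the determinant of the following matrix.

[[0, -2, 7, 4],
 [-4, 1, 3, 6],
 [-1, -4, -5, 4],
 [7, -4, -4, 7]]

The determinant is 2463.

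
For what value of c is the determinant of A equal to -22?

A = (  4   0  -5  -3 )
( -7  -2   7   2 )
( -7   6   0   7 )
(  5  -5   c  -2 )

Expanding along the column containing c, det(A) is linear in c: det(A) = (-64)·c + (426).
Set (-64)·c + (426) = -22  ⇒  (-64)·c = -448  ⇒  c = 7.

7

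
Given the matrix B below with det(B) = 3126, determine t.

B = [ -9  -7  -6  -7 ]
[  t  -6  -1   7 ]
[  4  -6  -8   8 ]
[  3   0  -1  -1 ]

t = 8

Expanding along the column containing t, det(B) is linear in t: det(B) = (118)·t + (2182).
Set (118)·t + (2182) = 3126  ⇒  (118)·t = 944  ⇒  t = 8.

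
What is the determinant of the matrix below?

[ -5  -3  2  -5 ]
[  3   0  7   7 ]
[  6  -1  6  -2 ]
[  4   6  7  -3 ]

Expand along row 2 (it has 1 zero):
  − (3) · M_21   where M_21 = det([-3 2 -5; -1 6 -2; 6 7 -3]) = 197
  − (7) · M_23   where M_23 = det([-5 -3 -5; 6 -1 -2; 4 6 -3]) = -305
  + (7) · M_24   where M_24 = det([-5 -3 2; 6 -1 6; 4 6 7]) = 349
det = (-1)·(3)·(197) + (-1)·(7)·(-305) + (+1)·(7)·(349) = 3987

3987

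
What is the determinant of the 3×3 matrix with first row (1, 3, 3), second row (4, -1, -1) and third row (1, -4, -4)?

Expand along row 1:
  + 1 · |-1 -1; -4 -4| = 1·(4 − 4) = 0
  − 3 · |4 -1; 1 -4| = −3·(-16 − (-1)) = 45
  + 3 · |4 -1; 1 -4| = 3·(-16 − (-1)) = -45
Sum: (0) + (45) + (-45) = 0

0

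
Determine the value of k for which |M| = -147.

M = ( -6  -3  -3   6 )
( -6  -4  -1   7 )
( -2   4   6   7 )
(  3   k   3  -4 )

Expanding along the column containing k, det(M) is linear in k: det(M) = (-18)·k + (-165).
Set (-18)·k + (-165) = -147  ⇒  (-18)·k = 18  ⇒  k = -1.

k = -1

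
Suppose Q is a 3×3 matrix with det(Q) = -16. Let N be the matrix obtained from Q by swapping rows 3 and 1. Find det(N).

16

Swapping two rows multiplies the determinant by −1.
det(N) = (-1)·(-16) = 16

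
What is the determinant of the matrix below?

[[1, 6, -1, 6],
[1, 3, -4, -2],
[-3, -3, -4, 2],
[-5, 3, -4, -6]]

Expand along row 1:
  + (1) · M_11   where M_11 = det([3 -4 -2; -3 -4 2; 3 -4 -6]) = 96
  − (6) · M_12   where M_12 = det([1 -4 -2; -3 -4 2; -5 -4 -6]) = 160
  + (-1) · M_13   where M_13 = det([1 3 -2; -3 -3 2; -5 3 -6]) = -24
  − (6) · M_14   where M_14 = det([1 3 -4; -3 -3 -4; -5 3 -4]) = 144
det = (+1)·(1)·(96) + (-1)·(6)·(160) + (+1)·(-1)·(-24) + (-1)·(6)·(144) = -1704

-1704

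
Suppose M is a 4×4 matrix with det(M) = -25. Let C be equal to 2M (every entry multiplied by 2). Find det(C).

For a 4×4 matrix, det(2M) = 2^4·det(M) = 16·det(M).
det(C) = (16)·(-25) = -400

-400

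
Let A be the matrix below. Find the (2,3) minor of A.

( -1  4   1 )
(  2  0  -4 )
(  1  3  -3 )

Delete row 2 and column 3; the remaining 2×2 submatrix is [-1 4; 1 3].
Its determinant is (-1)·3 − 4·1 = -7.

-7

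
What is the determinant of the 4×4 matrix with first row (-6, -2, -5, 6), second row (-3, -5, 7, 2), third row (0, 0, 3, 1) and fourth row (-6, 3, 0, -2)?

Expand along row 3 (it has 2 zeros):
  + (3) · M_33   where M_33 = det([-6 -2 6; -3 -5 2; -6 3 -2]) = -222
  − (1) · M_34   where M_34 = det([-6 -2 -5; -3 -5 7; -6 3 0]) = 405
det = (+1)·(3)·(-222) + (-1)·(1)·(405) = -1071

The determinant is -1071.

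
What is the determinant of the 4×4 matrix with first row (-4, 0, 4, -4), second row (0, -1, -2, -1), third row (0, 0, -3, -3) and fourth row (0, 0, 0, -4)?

The matrix is upper triangular, so the determinant is the product of the diagonal entries:
det = (-4) · (-1) · (-3) · (-4) = 48

48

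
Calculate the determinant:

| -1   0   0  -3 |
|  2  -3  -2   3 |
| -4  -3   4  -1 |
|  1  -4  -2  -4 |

Expand along row 1 (it has 2 zeros):
  + (-1) · M_11   where M_11 = det([-3 -2 3; -3 4 -1; -4 -2 -4]) = 136
  − (-3) · M_14   where M_14 = det([2 -3 -2; -4 -3 4; 1 -4 -2]) = 18
det = (+1)·(-1)·(136) + (-1)·(-3)·(18) = -82

The determinant is -82.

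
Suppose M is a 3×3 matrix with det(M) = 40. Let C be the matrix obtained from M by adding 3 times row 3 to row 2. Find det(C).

40

Adding a multiple of one row to another leaves the determinant unchanged.
det(C) = (1)·(40) = 40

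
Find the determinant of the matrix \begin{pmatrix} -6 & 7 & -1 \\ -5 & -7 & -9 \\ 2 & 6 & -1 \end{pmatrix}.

The determinant is -511.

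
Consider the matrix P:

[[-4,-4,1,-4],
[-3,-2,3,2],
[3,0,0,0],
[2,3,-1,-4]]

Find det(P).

Expand along row 3 (it has 3 zeros):
  + (3) · M_31   where M_31 = det([-4 1 -4; -2 3 2; 3 -1 -4]) = 66
det = (+1)·(3)·(66) = 198

198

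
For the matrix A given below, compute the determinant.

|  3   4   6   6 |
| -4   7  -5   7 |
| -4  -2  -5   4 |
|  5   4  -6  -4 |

Expand along row 1:
  + (3) · M_11   where M_11 = det([7 -5 7; -2 -5 4; 4 -6 -4]) = 492
  − (4) · M_12   where M_12 = det([-4 -5 7; -4 -5 4; 5 -6 -4]) = 147
  + (6) · M_13   where M_13 = det([-4 7 7; -4 -2 4; 5 4 -4]) = 18
  − (6) · M_14   where M_14 = det([-4 7 -5; -4 -2 -5; 5 4 -6]) = -441
det = (+1)·(3)·(492) + (-1)·(4)·(147) + (+1)·(6)·(18) + (-1)·(6)·(-441) = 3642

|A| = 3642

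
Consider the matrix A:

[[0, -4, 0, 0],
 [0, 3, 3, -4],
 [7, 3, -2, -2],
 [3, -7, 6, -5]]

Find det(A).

Expand along row 1 (it has 3 zeros):
  − (-4) · M_12   where M_12 = det([0 3 -4; 7 -2 -2; 3 6 -5]) = -105
det = (-1)·(-4)·(-105) = -420

-420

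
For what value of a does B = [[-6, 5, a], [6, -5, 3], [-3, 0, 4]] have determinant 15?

-4

Expanding along the column containing a, det(B) is linear in a: det(B) = (-15)·a + (-45).
Set (-15)·a + (-45) = 15  ⇒  (-15)·a = 60  ⇒  a = -4.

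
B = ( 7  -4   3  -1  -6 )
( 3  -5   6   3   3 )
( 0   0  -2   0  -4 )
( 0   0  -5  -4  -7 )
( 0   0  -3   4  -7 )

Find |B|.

The determinant is -368.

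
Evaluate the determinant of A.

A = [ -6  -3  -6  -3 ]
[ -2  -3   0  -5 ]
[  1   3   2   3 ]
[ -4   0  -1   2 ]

Expand along row 2 (it has 1 zero):
  − (-2) · M_21   where M_21 = det([-3 -6 -3; 3 2 3; 0 -1 2]) = 24
  + (-3) · M_22   where M_22 = det([-6 -6 -3; 1 2 3; -4 -1 2]) = 21
  + (-5) · M_24   where M_24 = det([-6 -3 -6; 1 3 2; -4 0 -1]) = -33
det = (-1)·(-2)·(24) + (+1)·(-3)·(21) + (+1)·(-5)·(-33) = 150

det(A) = 150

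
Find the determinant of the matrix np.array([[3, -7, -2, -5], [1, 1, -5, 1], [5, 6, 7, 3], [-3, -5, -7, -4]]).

The determinant is -489.

Expand along row 1:
  + (3) · M_11   where M_11 = det([1 -5 1; 6 7 3; -5 -7 -4]) = -59
  − (-7) · M_12   where M_12 = det([1 -5 1; 5 7 3; -3 -7 -4]) = -76
  + (-2) · M_13   where M_13 = det([1 1 1; 5 6 3; -3 -5 -4]) = -5
  − (-5) · M_14   where M_14 = det([1 1 -5; 5 6 7; -3 -5 -7]) = 42
det = (+1)·(3)·(-59) + (-1)·(-7)·(-76) + (+1)·(-2)·(-5) + (-1)·(-5)·(42) = -489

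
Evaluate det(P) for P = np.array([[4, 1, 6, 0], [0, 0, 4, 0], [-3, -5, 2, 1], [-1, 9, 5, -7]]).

Expand along row 2 (it has 3 zeros):
  − (4) · M_23   where M_23 = det([4 1 0; -3 -5 1; -1 9 -7]) = 82
det = (-1)·(4)·(82) = -328

-328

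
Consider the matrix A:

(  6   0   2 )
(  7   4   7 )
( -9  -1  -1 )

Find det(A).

The determinant is 76.

Expand along column 2:
  + 4 · |6 2; -9 -1| = 4·(-6 − (-18)) = 48
  − (-1) · |6 2; 7 7| = −(-1)·(42 − 14) = 28
Sum: (48) + (28) = 76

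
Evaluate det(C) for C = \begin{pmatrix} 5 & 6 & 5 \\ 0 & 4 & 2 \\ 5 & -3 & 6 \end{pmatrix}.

Expand along column 1:
  + 5 · |4 2; -3 6| = 5·(24 − (-6)) = 150
  + 5 · |6 5; 4 2| = 5·(12 − 20) = -40
Sum: (150) + (-40) = 110

The determinant is 110.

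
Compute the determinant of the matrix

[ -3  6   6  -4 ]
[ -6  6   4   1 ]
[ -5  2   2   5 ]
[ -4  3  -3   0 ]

-130

Expand along row 4 (it has 1 zero):
  − (-4) · M_41   where M_41 = det([6 6 -4; 6 4 1; 2 2 5]) = -76
  + (3) · M_42   where M_42 = det([-3 6 -4; -6 4 1; -5 2 5]) = 64
  − (-3) · M_43   where M_43 = det([-3 6 -4; -6 6 1; -5 2 5]) = -6
det = (-1)·(-4)·(-76) + (+1)·(3)·(64) + (-1)·(-3)·(-6) = -130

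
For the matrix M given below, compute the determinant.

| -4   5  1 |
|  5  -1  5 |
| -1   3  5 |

det(M) = -56

Expand along row 1:
  + (-4) · |-1 5; 3 5| = (-4)·(-5 − 15) = 80
  − 5 · |5 5; -1 5| = −5·(25 − (-5)) = -150
  + 1 · |5 -1; -1 3| = 1·(15 − 1) = 14
Sum: (80) + (-150) + (14) = -56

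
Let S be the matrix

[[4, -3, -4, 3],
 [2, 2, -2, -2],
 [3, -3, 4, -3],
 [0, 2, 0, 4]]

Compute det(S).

|S| = 588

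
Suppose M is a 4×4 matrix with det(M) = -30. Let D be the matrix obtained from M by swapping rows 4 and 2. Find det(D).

Swapping two rows multiplies the determinant by −1.
det(D) = (-1)·(-30) = 30

|D| = 30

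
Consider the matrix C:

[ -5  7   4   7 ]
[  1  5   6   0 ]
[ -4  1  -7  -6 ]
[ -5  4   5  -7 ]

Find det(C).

Expand along row 2 (it has 1 zero):
  − (1) · M_21   where M_21 = det([7 4 7; 1 -7 -6; 4 5 -7]) = 716
  + (5) · M_22   where M_22 = det([-5 4 7; -4 -7 -6; -5 5 -7]) = -772
  − (6) · M_23   where M_23 = det([-5 7 7; -4 1 -6; -5 4 -7]) = -148
det = (-1)·(1)·(716) + (+1)·(5)·(-772) + (-1)·(6)·(-148) = -3688

|C| = -3688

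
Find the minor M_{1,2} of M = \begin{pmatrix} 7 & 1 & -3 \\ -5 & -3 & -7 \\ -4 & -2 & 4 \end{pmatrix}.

The minor is -48.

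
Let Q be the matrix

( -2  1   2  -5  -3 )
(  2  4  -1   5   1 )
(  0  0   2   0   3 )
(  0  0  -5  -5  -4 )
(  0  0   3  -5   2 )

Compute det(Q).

Q is block upper-triangular with a 2×2 block and a 3×3 block on the diagonal, so its determinant equals the product of the determinants of the diagonal blocks.
det of the 2×2 block = -10
det of the 3×3 block = 60
det = (-10)·(60) = -600

-600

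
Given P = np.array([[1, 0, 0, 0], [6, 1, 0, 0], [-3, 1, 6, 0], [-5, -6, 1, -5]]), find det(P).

P is lower triangular, so det(P) is the product of the diagonal entries:
det = (1) · (1) · (6) · (-5) = -30

|P| = -30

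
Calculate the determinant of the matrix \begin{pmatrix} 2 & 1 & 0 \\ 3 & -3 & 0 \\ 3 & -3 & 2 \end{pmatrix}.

Expand along column 3:
  + 2 · |2 1; 3 -3| = 2·(-6 − 3) = -18

The determinant is -18.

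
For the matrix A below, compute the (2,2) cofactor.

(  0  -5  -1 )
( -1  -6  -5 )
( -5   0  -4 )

-5

Delete row 2 and column 2; the remaining 2×2 submatrix is [0 -1; -5 -4].
Its determinant is 0·(-4) − (-1)·(-5) = -5.
The cofactor carries sign (−1)^(2+2) = +1, so C_{2,2} = +(-5) = -5.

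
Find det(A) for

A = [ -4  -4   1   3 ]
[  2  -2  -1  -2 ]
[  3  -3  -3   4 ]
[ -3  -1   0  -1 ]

196

Expand along row 4 (it has 1 zero):
  − (-3) · M_41   where M_41 = det([-4 1 3; -2 -1 -2; -3 -3 4]) = 63
  + (-1) · M_42   where M_42 = det([-4 1 3; 2 -1 -2; 3 -3 4]) = 17
  + (-1) · M_44   where M_44 = det([-4 -4 1; 2 -2 -1; 3 -3 -3]) = -24
det = (-1)·(-3)·(63) + (+1)·(-1)·(17) + (+1)·(-1)·(-24) = 196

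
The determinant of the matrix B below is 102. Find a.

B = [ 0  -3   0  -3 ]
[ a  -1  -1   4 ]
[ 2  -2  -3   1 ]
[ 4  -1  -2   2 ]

Expanding along the row containing a, det(B) is linear in a: det(B) = (-9)·a + (102).
Set (-9)·a + (102) = 102  ⇒  (-9)·a = 0  ⇒  a = 0.

0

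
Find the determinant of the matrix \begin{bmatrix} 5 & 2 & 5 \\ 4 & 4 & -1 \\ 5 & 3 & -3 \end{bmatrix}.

Expand along column 1:
  + 5 · |4 -1; 3 -3| = 5·(-12 − (-3)) = -45
  − 4 · |2 5; 3 -3| = −4·(-6 − 15) = 84
  + 5 · |2 5; 4 -1| = 5·(-2 − 20) = -110
Sum: (-45) + (84) + (-110) = -71

The determinant is -71.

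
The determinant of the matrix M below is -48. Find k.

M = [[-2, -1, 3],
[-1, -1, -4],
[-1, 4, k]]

Expanding along the row containing k, det(M) is linear in k: det(M) = (1)·k + (-51).
Set (1)·k + (-51) = -48  ⇒  (1)·k = 3  ⇒  k = 3.

k = 3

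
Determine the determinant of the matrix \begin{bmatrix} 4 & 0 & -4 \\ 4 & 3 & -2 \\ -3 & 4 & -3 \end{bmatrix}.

-104

Expand along row 1:
  + 4 · |3 -2; 4 -3| = 4·(-9 − (-8)) = -4
  + (-4) · |4 3; -3 4| = (-4)·(16 − (-9)) = -100
Sum: (-4) + (-100) = -104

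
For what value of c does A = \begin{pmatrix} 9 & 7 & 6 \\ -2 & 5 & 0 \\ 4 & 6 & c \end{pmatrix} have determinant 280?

c = 8

Expanding along the row containing c, det(A) is linear in c: det(A) = (59)·c + (-192).
Set (59)·c + (-192) = 280  ⇒  (59)·c = 472  ⇒  c = 8.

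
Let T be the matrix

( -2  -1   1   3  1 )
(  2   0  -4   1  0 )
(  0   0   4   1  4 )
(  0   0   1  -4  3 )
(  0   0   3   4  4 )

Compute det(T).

T is block upper-triangular with a 2×2 block and a 3×3 block on the diagonal, so its determinant equals the product of the determinants of the diagonal blocks.
det of the 2×2 block = 2
det of the 3×3 block = -43
det = (2)·(-43) = -86

-86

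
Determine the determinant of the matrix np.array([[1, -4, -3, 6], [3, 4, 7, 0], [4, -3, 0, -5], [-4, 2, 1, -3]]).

606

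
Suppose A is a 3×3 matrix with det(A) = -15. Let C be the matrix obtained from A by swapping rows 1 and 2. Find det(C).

Swapping two rows multiplies the determinant by −1.
det(C) = (-1)·(-15) = 15

15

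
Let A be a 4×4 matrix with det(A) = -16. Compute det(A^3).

The determinant is -4096.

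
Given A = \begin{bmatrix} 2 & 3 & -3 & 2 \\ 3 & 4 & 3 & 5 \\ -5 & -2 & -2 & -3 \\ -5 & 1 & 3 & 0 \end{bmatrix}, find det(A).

105

Expand along row 4 (it has 1 zero):
  − (-5) · M_41   where M_41 = det([3 -3 2; 4 3 5; -2 -2 -3]) = -7
  + (1) · M_42   where M_42 = det([2 -3 2; 3 3 5; -5 -2 -3]) = 68
  − (3) · M_43   where M_43 = det([2 3 2; 3 4 5; -5 -2 -3]) = -24
det = (-1)·(-5)·(-7) + (+1)·(1)·(68) + (-1)·(3)·(-24) = 105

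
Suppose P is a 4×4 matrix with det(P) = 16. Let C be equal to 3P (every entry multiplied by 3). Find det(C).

The determinant is 1296.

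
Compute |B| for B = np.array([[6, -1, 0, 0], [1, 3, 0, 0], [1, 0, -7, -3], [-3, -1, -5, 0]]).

The determinant is -285.

B is block lower-triangular with a 2×2 block and a 2×2 block on the diagonal, so its determinant equals the product of the determinants of the diagonal blocks.
det of the 2×2 block = 19
det of the 2×2 block = -15
det = (19)·(-15) = -285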